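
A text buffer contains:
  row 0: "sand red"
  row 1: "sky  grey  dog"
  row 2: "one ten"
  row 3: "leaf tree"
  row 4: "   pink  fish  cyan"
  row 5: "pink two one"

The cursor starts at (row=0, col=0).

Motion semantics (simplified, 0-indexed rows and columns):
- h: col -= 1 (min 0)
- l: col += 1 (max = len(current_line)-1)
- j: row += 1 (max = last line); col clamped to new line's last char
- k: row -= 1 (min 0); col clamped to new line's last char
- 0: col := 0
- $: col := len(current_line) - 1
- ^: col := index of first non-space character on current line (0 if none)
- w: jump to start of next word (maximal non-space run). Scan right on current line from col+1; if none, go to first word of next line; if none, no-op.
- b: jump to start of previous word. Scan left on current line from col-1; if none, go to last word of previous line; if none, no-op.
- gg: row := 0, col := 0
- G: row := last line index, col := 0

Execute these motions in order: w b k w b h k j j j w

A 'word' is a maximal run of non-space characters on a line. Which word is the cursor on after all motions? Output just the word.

After 1 (w): row=0 col=5 char='r'
After 2 (b): row=0 col=0 char='s'
After 3 (k): row=0 col=0 char='s'
After 4 (w): row=0 col=5 char='r'
After 5 (b): row=0 col=0 char='s'
After 6 (h): row=0 col=0 char='s'
After 7 (k): row=0 col=0 char='s'
After 8 (j): row=1 col=0 char='s'
After 9 (j): row=2 col=0 char='o'
After 10 (j): row=3 col=0 char='l'
After 11 (w): row=3 col=5 char='t'

Answer: tree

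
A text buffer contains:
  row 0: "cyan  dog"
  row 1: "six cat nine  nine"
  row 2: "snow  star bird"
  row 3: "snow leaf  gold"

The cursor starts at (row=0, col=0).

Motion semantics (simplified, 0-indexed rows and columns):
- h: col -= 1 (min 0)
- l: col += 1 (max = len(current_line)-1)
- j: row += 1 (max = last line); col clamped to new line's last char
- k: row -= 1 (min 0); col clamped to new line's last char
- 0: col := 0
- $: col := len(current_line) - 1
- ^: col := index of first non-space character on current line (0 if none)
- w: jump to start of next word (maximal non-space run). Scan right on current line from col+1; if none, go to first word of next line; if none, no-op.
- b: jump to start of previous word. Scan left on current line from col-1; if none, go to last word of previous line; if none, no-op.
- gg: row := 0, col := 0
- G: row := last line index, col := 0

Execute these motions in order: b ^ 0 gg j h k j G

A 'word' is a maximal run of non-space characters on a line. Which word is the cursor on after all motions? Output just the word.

After 1 (b): row=0 col=0 char='c'
After 2 (^): row=0 col=0 char='c'
After 3 (0): row=0 col=0 char='c'
After 4 (gg): row=0 col=0 char='c'
After 5 (j): row=1 col=0 char='s'
After 6 (h): row=1 col=0 char='s'
After 7 (k): row=0 col=0 char='c'
After 8 (j): row=1 col=0 char='s'
After 9 (G): row=3 col=0 char='s'

Answer: snow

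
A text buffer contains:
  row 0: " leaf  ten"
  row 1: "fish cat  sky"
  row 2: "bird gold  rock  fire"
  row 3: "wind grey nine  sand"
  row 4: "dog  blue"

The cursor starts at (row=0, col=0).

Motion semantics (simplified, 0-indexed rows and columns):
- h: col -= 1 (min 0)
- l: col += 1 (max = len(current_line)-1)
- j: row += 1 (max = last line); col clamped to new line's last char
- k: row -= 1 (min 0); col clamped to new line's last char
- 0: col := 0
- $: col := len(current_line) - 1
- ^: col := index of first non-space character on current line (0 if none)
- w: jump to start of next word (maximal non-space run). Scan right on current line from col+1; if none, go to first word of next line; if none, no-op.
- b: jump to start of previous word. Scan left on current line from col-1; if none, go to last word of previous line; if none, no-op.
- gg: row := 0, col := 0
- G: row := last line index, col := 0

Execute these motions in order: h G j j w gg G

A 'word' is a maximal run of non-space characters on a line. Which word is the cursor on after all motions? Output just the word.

Answer: dog

Derivation:
After 1 (h): row=0 col=0 char='_'
After 2 (G): row=4 col=0 char='d'
After 3 (j): row=4 col=0 char='d'
After 4 (j): row=4 col=0 char='d'
After 5 (w): row=4 col=5 char='b'
After 6 (gg): row=0 col=0 char='_'
After 7 (G): row=4 col=0 char='d'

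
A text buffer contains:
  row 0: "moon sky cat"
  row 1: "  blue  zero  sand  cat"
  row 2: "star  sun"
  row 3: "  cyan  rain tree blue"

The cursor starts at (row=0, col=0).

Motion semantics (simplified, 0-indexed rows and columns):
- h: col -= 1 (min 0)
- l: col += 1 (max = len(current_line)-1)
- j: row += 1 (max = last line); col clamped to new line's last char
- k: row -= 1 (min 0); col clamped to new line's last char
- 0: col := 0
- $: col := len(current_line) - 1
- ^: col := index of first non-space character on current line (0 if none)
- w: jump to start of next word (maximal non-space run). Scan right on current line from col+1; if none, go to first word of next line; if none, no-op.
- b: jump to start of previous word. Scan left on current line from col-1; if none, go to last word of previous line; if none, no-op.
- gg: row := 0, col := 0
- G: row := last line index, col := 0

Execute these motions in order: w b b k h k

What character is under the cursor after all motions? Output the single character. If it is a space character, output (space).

After 1 (w): row=0 col=5 char='s'
After 2 (b): row=0 col=0 char='m'
After 3 (b): row=0 col=0 char='m'
After 4 (k): row=0 col=0 char='m'
After 5 (h): row=0 col=0 char='m'
After 6 (k): row=0 col=0 char='m'

Answer: m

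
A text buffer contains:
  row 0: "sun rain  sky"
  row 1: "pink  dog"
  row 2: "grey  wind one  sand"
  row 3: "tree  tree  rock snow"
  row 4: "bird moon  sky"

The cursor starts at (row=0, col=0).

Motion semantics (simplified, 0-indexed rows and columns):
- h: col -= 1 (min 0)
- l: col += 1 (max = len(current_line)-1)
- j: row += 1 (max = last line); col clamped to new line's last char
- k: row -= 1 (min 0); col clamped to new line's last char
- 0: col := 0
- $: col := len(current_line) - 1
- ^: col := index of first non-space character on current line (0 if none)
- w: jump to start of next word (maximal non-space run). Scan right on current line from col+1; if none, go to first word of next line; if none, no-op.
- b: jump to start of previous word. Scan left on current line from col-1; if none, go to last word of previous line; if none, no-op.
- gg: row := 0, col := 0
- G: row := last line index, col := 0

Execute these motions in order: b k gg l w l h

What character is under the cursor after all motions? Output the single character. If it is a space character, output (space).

After 1 (b): row=0 col=0 char='s'
After 2 (k): row=0 col=0 char='s'
After 3 (gg): row=0 col=0 char='s'
After 4 (l): row=0 col=1 char='u'
After 5 (w): row=0 col=4 char='r'
After 6 (l): row=0 col=5 char='a'
After 7 (h): row=0 col=4 char='r'

Answer: r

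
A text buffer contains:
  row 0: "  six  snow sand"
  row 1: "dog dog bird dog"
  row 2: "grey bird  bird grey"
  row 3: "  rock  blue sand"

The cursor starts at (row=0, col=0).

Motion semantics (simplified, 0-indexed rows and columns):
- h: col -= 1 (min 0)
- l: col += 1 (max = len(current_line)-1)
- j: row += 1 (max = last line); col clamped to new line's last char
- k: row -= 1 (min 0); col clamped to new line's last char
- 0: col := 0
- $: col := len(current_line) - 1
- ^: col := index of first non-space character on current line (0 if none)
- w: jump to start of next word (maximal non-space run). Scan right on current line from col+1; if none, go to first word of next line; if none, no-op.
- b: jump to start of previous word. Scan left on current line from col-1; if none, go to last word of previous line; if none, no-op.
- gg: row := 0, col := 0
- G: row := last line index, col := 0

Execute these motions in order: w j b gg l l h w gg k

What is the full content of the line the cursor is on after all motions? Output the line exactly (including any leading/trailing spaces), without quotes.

After 1 (w): row=0 col=2 char='s'
After 2 (j): row=1 col=2 char='g'
After 3 (b): row=1 col=0 char='d'
After 4 (gg): row=0 col=0 char='_'
After 5 (l): row=0 col=1 char='_'
After 6 (l): row=0 col=2 char='s'
After 7 (h): row=0 col=1 char='_'
After 8 (w): row=0 col=2 char='s'
After 9 (gg): row=0 col=0 char='_'
After 10 (k): row=0 col=0 char='_'

Answer:   six  snow sand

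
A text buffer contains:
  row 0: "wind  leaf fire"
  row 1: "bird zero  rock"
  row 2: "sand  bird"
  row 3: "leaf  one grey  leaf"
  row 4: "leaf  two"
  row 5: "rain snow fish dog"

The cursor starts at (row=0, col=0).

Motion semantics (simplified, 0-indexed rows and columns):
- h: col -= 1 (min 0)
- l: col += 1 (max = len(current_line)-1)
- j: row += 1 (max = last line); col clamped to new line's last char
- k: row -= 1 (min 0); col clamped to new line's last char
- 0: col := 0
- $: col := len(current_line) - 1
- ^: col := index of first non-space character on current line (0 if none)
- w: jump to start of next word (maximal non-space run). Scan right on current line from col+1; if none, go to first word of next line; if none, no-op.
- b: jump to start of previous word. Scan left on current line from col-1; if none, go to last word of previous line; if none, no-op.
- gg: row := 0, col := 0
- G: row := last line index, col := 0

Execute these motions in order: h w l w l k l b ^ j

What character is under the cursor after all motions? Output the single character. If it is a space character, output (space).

After 1 (h): row=0 col=0 char='w'
After 2 (w): row=0 col=6 char='l'
After 3 (l): row=0 col=7 char='e'
After 4 (w): row=0 col=11 char='f'
After 5 (l): row=0 col=12 char='i'
After 6 (k): row=0 col=12 char='i'
After 7 (l): row=0 col=13 char='r'
After 8 (b): row=0 col=11 char='f'
After 9 (^): row=0 col=0 char='w'
After 10 (j): row=1 col=0 char='b'

Answer: b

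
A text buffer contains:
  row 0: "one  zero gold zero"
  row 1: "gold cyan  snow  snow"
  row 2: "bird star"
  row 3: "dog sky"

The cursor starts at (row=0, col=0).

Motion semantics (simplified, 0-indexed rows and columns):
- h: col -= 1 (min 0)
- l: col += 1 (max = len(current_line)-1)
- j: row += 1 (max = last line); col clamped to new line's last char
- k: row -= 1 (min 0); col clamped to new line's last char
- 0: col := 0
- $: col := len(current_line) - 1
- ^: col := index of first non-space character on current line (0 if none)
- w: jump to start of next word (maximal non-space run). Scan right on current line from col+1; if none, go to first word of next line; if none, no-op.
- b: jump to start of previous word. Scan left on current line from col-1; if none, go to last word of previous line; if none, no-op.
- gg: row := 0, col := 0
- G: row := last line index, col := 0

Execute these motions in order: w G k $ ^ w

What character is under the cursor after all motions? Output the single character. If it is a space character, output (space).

Answer: s

Derivation:
After 1 (w): row=0 col=5 char='z'
After 2 (G): row=3 col=0 char='d'
After 3 (k): row=2 col=0 char='b'
After 4 ($): row=2 col=8 char='r'
After 5 (^): row=2 col=0 char='b'
After 6 (w): row=2 col=5 char='s'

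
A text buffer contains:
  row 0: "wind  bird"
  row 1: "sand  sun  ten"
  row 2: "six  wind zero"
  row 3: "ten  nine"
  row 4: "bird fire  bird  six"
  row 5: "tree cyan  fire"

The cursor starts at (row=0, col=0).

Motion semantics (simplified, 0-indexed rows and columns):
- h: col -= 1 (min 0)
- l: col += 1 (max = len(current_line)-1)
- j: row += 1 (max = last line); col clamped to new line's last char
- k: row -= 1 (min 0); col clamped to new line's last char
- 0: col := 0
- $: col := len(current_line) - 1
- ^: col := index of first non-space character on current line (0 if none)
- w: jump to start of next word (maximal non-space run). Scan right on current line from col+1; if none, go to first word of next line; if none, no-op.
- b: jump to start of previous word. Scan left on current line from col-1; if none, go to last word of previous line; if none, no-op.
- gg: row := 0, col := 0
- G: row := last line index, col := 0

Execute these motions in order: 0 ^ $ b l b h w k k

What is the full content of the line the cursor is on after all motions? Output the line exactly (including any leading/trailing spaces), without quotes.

Answer: wind  bird

Derivation:
After 1 (0): row=0 col=0 char='w'
After 2 (^): row=0 col=0 char='w'
After 3 ($): row=0 col=9 char='d'
After 4 (b): row=0 col=6 char='b'
After 5 (l): row=0 col=7 char='i'
After 6 (b): row=0 col=6 char='b'
After 7 (h): row=0 col=5 char='_'
After 8 (w): row=0 col=6 char='b'
After 9 (k): row=0 col=6 char='b'
After 10 (k): row=0 col=6 char='b'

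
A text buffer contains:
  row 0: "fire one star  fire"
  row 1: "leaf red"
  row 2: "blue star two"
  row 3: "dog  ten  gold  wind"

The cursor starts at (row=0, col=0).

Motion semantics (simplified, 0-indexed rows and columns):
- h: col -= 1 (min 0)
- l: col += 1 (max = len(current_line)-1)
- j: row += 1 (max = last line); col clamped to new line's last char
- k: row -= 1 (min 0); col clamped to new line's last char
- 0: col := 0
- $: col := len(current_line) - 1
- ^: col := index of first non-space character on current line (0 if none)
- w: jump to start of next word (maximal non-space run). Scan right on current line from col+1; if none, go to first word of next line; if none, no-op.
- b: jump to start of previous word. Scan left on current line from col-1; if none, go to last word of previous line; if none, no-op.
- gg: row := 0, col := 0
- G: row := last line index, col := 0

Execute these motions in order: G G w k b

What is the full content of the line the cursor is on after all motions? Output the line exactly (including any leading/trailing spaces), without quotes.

Answer: blue star two

Derivation:
After 1 (G): row=3 col=0 char='d'
After 2 (G): row=3 col=0 char='d'
After 3 (w): row=3 col=5 char='t'
After 4 (k): row=2 col=5 char='s'
After 5 (b): row=2 col=0 char='b'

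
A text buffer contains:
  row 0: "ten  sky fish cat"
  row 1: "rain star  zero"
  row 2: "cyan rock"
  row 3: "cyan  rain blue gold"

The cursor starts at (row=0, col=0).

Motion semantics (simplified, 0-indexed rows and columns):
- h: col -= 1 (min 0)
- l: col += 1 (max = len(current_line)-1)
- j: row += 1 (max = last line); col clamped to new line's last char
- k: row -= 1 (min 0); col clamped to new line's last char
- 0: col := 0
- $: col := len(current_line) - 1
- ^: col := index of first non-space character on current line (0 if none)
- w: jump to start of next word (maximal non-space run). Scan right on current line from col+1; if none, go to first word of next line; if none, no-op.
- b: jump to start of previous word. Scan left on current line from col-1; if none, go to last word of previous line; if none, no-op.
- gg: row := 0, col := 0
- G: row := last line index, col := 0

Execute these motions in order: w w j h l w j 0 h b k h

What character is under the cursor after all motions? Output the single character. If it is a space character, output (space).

After 1 (w): row=0 col=5 char='s'
After 2 (w): row=0 col=9 char='f'
After 3 (j): row=1 col=9 char='_'
After 4 (h): row=1 col=8 char='r'
After 5 (l): row=1 col=9 char='_'
After 6 (w): row=1 col=11 char='z'
After 7 (j): row=2 col=8 char='k'
After 8 (0): row=2 col=0 char='c'
After 9 (h): row=2 col=0 char='c'
After 10 (b): row=1 col=11 char='z'
After 11 (k): row=0 col=11 char='s'
After 12 (h): row=0 col=10 char='i'

Answer: i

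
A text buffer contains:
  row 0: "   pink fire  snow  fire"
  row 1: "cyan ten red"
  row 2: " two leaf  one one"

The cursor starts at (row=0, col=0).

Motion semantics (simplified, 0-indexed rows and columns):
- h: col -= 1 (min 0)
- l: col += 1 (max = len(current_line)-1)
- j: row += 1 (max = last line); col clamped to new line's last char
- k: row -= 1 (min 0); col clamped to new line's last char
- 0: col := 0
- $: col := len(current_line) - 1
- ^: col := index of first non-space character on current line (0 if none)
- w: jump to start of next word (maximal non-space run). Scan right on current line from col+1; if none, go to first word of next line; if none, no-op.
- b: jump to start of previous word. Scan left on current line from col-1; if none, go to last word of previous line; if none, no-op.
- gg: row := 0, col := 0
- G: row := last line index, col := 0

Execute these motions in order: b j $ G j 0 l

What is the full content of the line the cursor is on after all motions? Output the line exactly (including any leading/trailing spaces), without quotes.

After 1 (b): row=0 col=0 char='_'
After 2 (j): row=1 col=0 char='c'
After 3 ($): row=1 col=11 char='d'
After 4 (G): row=2 col=0 char='_'
After 5 (j): row=2 col=0 char='_'
After 6 (0): row=2 col=0 char='_'
After 7 (l): row=2 col=1 char='t'

Answer:  two leaf  one one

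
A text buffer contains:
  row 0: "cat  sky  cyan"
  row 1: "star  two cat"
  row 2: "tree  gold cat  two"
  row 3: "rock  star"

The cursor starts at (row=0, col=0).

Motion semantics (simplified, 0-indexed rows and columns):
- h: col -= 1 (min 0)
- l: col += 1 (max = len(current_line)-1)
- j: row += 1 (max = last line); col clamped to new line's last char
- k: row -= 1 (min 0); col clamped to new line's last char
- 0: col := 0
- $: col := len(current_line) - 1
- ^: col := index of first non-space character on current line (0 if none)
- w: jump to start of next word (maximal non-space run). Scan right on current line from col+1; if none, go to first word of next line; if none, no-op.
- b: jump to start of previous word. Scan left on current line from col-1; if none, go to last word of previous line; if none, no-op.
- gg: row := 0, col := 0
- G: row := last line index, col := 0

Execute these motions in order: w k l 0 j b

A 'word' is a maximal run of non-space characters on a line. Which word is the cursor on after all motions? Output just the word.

After 1 (w): row=0 col=5 char='s'
After 2 (k): row=0 col=5 char='s'
After 3 (l): row=0 col=6 char='k'
After 4 (0): row=0 col=0 char='c'
After 5 (j): row=1 col=0 char='s'
After 6 (b): row=0 col=10 char='c'

Answer: cyan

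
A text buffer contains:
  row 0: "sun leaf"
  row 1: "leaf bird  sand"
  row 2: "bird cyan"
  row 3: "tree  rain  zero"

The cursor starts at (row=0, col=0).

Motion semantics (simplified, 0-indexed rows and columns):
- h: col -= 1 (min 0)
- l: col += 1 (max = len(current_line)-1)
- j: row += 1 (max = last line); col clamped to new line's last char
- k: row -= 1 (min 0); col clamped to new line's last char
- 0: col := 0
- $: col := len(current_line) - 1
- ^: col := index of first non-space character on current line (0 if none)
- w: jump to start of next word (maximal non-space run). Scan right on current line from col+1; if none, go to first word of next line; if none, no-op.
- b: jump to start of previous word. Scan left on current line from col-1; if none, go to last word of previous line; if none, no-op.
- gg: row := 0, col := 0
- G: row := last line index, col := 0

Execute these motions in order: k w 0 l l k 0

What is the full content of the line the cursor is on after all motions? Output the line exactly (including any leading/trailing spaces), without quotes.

After 1 (k): row=0 col=0 char='s'
After 2 (w): row=0 col=4 char='l'
After 3 (0): row=0 col=0 char='s'
After 4 (l): row=0 col=1 char='u'
After 5 (l): row=0 col=2 char='n'
After 6 (k): row=0 col=2 char='n'
After 7 (0): row=0 col=0 char='s'

Answer: sun leaf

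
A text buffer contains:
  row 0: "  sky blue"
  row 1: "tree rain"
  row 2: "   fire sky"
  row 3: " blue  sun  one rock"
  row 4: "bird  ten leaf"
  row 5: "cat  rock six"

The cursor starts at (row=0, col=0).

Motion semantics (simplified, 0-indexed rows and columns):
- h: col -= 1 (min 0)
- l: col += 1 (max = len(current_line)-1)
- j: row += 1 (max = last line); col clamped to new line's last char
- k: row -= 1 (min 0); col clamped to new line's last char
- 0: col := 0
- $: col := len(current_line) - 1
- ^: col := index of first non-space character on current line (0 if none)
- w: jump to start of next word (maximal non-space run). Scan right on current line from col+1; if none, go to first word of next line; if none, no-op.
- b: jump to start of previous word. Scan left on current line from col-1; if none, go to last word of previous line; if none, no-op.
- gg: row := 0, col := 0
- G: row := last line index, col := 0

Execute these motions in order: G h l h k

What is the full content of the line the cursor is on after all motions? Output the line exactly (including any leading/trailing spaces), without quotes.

After 1 (G): row=5 col=0 char='c'
After 2 (h): row=5 col=0 char='c'
After 3 (l): row=5 col=1 char='a'
After 4 (h): row=5 col=0 char='c'
After 5 (k): row=4 col=0 char='b'

Answer: bird  ten leaf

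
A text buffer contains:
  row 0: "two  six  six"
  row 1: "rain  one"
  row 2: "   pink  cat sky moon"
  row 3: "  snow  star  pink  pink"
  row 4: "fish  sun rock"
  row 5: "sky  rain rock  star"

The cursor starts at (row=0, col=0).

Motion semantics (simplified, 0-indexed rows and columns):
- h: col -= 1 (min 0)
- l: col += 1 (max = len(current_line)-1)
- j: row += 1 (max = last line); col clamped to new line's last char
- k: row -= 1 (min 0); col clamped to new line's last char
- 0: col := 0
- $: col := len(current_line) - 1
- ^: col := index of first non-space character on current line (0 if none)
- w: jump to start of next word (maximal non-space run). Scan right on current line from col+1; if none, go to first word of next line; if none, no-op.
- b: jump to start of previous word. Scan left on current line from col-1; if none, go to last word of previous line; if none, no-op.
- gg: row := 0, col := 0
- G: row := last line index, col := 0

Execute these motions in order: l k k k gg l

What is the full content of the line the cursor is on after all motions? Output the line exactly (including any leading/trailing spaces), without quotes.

After 1 (l): row=0 col=1 char='w'
After 2 (k): row=0 col=1 char='w'
After 3 (k): row=0 col=1 char='w'
After 4 (k): row=0 col=1 char='w'
After 5 (gg): row=0 col=0 char='t'
After 6 (l): row=0 col=1 char='w'

Answer: two  six  six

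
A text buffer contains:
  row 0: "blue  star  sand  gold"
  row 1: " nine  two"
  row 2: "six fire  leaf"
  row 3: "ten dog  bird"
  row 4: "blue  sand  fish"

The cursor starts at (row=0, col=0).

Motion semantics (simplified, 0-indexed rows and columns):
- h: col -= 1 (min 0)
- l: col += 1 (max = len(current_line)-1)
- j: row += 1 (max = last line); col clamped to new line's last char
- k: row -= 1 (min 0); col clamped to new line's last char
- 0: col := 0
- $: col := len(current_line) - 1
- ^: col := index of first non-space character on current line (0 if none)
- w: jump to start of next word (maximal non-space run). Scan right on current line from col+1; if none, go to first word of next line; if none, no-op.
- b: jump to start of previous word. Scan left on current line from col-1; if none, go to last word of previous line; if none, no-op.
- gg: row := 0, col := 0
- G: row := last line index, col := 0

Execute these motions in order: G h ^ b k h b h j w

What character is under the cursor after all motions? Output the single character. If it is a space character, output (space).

Answer: d

Derivation:
After 1 (G): row=4 col=0 char='b'
After 2 (h): row=4 col=0 char='b'
After 3 (^): row=4 col=0 char='b'
After 4 (b): row=3 col=9 char='b'
After 5 (k): row=2 col=9 char='_'
After 6 (h): row=2 col=8 char='_'
After 7 (b): row=2 col=4 char='f'
After 8 (h): row=2 col=3 char='_'
After 9 (j): row=3 col=3 char='_'
After 10 (w): row=3 col=4 char='d'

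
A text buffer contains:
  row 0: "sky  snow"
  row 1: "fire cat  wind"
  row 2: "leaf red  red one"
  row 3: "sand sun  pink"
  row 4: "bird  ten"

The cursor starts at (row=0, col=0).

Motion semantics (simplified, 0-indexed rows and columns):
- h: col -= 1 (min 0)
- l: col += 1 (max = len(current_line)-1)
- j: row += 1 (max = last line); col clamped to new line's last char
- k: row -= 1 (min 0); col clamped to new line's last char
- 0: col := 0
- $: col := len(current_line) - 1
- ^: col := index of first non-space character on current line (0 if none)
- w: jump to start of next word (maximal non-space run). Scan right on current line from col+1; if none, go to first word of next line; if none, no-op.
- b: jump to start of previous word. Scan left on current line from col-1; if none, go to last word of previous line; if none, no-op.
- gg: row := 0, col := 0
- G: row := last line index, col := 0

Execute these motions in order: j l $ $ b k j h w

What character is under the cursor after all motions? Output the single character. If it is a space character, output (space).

After 1 (j): row=1 col=0 char='f'
After 2 (l): row=1 col=1 char='i'
After 3 ($): row=1 col=13 char='d'
After 4 ($): row=1 col=13 char='d'
After 5 (b): row=1 col=10 char='w'
After 6 (k): row=0 col=8 char='w'
After 7 (j): row=1 col=8 char='_'
After 8 (h): row=1 col=7 char='t'
After 9 (w): row=1 col=10 char='w'

Answer: w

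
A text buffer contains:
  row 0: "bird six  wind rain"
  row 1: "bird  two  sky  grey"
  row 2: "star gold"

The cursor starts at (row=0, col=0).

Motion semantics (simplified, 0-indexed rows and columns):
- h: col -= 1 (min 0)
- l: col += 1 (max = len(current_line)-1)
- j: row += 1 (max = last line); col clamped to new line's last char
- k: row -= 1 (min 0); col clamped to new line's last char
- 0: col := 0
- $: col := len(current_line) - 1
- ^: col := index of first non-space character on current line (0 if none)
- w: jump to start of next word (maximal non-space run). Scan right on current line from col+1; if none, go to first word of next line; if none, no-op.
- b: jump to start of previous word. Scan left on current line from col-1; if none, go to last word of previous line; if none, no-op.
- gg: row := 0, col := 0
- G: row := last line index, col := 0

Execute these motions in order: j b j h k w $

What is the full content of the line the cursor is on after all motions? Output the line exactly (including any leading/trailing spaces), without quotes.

Answer: bird six  wind rain

Derivation:
After 1 (j): row=1 col=0 char='b'
After 2 (b): row=0 col=15 char='r'
After 3 (j): row=1 col=15 char='_'
After 4 (h): row=1 col=14 char='_'
After 5 (k): row=0 col=14 char='_'
After 6 (w): row=0 col=15 char='r'
After 7 ($): row=0 col=18 char='n'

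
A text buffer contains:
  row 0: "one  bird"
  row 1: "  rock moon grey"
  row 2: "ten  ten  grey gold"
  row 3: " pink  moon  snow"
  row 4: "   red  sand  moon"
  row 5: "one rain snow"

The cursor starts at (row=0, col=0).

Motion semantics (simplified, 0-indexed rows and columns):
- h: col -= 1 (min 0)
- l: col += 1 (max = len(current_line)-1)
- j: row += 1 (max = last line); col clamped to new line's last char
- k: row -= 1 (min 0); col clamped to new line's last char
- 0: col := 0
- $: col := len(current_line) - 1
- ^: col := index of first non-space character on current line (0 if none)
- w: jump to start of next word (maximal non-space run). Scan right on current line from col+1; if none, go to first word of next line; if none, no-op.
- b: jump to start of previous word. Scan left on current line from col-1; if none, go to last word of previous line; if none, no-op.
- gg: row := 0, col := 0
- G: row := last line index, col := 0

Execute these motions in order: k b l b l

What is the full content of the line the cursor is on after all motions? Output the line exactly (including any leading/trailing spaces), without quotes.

After 1 (k): row=0 col=0 char='o'
After 2 (b): row=0 col=0 char='o'
After 3 (l): row=0 col=1 char='n'
After 4 (b): row=0 col=0 char='o'
After 5 (l): row=0 col=1 char='n'

Answer: one  bird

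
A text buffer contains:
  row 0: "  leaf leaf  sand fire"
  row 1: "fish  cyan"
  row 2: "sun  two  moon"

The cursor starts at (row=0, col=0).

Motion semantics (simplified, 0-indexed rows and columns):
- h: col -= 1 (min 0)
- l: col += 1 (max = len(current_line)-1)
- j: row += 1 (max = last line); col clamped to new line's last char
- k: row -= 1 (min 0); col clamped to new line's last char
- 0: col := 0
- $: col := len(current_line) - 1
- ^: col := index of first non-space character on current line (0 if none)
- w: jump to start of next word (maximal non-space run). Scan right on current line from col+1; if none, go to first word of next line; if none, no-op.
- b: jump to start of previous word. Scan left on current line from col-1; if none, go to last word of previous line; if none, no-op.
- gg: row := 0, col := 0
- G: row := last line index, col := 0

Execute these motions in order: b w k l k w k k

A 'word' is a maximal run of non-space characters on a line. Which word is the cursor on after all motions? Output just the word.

Answer: leaf

Derivation:
After 1 (b): row=0 col=0 char='_'
After 2 (w): row=0 col=2 char='l'
After 3 (k): row=0 col=2 char='l'
After 4 (l): row=0 col=3 char='e'
After 5 (k): row=0 col=3 char='e'
After 6 (w): row=0 col=7 char='l'
After 7 (k): row=0 col=7 char='l'
After 8 (k): row=0 col=7 char='l'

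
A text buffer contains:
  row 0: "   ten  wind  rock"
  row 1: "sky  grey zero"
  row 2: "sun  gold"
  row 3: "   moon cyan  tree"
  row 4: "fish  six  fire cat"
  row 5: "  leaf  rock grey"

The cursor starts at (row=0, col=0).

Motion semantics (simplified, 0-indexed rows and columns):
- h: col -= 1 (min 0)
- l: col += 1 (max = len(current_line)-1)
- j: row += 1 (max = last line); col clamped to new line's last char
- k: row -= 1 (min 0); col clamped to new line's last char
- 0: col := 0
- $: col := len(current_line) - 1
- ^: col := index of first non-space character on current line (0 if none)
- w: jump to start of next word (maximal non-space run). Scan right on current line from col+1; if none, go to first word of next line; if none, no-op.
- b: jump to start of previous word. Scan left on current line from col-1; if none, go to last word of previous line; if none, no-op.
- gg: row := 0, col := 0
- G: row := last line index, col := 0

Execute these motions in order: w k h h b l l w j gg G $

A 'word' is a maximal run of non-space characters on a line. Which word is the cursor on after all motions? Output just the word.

Answer: grey

Derivation:
After 1 (w): row=0 col=3 char='t'
After 2 (k): row=0 col=3 char='t'
After 3 (h): row=0 col=2 char='_'
After 4 (h): row=0 col=1 char='_'
After 5 (b): row=0 col=1 char='_'
After 6 (l): row=0 col=2 char='_'
After 7 (l): row=0 col=3 char='t'
After 8 (w): row=0 col=8 char='w'
After 9 (j): row=1 col=8 char='y'
After 10 (gg): row=0 col=0 char='_'
After 11 (G): row=5 col=0 char='_'
After 12 ($): row=5 col=16 char='y'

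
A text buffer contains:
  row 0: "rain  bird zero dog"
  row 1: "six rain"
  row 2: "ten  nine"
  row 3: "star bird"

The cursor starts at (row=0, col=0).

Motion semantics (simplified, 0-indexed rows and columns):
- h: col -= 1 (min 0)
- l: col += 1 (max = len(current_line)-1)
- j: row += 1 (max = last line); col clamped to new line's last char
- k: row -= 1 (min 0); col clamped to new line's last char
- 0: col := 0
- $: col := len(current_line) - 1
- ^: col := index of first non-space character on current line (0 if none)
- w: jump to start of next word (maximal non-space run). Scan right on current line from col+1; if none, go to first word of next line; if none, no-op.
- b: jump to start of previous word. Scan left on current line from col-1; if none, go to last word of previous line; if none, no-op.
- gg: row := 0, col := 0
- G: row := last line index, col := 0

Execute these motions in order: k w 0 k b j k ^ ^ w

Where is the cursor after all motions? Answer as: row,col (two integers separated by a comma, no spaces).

After 1 (k): row=0 col=0 char='r'
After 2 (w): row=0 col=6 char='b'
After 3 (0): row=0 col=0 char='r'
After 4 (k): row=0 col=0 char='r'
After 5 (b): row=0 col=0 char='r'
After 6 (j): row=1 col=0 char='s'
After 7 (k): row=0 col=0 char='r'
After 8 (^): row=0 col=0 char='r'
After 9 (^): row=0 col=0 char='r'
After 10 (w): row=0 col=6 char='b'

Answer: 0,6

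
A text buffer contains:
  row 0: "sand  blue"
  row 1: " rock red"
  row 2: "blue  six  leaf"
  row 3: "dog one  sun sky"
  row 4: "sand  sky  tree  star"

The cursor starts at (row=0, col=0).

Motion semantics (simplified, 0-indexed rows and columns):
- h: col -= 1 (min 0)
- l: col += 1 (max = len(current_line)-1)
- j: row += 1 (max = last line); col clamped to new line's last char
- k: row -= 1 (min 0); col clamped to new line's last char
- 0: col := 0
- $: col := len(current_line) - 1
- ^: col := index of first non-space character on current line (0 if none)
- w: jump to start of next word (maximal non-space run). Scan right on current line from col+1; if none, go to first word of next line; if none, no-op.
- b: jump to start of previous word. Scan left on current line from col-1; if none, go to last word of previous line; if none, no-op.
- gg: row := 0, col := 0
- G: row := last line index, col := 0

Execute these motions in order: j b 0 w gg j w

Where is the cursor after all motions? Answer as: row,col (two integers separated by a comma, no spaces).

Answer: 1,1

Derivation:
After 1 (j): row=1 col=0 char='_'
After 2 (b): row=0 col=6 char='b'
After 3 (0): row=0 col=0 char='s'
After 4 (w): row=0 col=6 char='b'
After 5 (gg): row=0 col=0 char='s'
After 6 (j): row=1 col=0 char='_'
After 7 (w): row=1 col=1 char='r'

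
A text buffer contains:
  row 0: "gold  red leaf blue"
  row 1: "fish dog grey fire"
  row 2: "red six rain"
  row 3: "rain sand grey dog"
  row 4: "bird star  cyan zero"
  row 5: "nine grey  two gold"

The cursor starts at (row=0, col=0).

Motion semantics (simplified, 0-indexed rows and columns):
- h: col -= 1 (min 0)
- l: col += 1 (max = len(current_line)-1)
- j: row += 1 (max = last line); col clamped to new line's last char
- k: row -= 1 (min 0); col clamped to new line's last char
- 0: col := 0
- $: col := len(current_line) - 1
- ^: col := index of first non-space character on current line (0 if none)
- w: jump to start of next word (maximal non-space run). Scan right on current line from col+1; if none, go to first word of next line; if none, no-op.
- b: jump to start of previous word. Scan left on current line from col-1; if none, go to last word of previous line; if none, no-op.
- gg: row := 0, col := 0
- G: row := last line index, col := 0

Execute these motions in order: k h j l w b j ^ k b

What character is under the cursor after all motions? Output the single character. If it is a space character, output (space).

Answer: b

Derivation:
After 1 (k): row=0 col=0 char='g'
After 2 (h): row=0 col=0 char='g'
After 3 (j): row=1 col=0 char='f'
After 4 (l): row=1 col=1 char='i'
After 5 (w): row=1 col=5 char='d'
After 6 (b): row=1 col=0 char='f'
After 7 (j): row=2 col=0 char='r'
After 8 (^): row=2 col=0 char='r'
After 9 (k): row=1 col=0 char='f'
After 10 (b): row=0 col=15 char='b'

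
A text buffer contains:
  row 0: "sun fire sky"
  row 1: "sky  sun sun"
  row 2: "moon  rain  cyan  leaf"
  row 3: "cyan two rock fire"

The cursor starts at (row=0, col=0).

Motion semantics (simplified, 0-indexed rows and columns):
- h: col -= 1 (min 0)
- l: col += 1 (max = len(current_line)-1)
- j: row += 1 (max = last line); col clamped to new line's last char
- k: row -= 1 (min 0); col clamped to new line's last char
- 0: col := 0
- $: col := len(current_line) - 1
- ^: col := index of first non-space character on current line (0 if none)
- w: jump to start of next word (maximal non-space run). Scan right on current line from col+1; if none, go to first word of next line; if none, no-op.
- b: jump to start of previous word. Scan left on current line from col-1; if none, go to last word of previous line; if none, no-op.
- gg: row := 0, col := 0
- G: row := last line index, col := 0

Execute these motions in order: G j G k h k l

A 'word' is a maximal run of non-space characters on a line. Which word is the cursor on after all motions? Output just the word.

After 1 (G): row=3 col=0 char='c'
After 2 (j): row=3 col=0 char='c'
After 3 (G): row=3 col=0 char='c'
After 4 (k): row=2 col=0 char='m'
After 5 (h): row=2 col=0 char='m'
After 6 (k): row=1 col=0 char='s'
After 7 (l): row=1 col=1 char='k'

Answer: sky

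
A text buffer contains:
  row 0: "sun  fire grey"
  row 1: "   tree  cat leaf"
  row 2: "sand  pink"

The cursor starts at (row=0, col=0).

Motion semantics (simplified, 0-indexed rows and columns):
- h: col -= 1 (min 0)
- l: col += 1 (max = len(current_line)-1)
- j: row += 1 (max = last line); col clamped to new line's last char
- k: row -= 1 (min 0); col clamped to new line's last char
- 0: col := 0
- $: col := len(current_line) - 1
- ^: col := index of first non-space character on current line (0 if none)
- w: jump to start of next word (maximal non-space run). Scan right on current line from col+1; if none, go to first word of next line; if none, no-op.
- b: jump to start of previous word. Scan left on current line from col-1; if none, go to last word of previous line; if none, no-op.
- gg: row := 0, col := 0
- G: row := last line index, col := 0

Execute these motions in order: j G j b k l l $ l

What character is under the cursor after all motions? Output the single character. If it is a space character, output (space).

Answer: y

Derivation:
After 1 (j): row=1 col=0 char='_'
After 2 (G): row=2 col=0 char='s'
After 3 (j): row=2 col=0 char='s'
After 4 (b): row=1 col=13 char='l'
After 5 (k): row=0 col=13 char='y'
After 6 (l): row=0 col=13 char='y'
After 7 (l): row=0 col=13 char='y'
After 8 ($): row=0 col=13 char='y'
After 9 (l): row=0 col=13 char='y'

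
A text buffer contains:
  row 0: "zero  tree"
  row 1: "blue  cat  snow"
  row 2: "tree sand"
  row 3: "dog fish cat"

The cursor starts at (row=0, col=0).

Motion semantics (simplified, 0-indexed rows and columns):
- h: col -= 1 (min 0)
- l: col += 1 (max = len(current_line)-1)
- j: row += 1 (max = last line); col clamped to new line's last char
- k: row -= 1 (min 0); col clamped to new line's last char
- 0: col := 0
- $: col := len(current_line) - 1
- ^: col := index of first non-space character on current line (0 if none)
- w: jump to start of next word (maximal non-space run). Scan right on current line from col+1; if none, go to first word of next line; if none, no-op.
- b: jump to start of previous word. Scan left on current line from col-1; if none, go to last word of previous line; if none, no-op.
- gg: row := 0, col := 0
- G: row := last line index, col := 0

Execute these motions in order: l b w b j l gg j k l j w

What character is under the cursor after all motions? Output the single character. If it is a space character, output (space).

Answer: c

Derivation:
After 1 (l): row=0 col=1 char='e'
After 2 (b): row=0 col=0 char='z'
After 3 (w): row=0 col=6 char='t'
After 4 (b): row=0 col=0 char='z'
After 5 (j): row=1 col=0 char='b'
After 6 (l): row=1 col=1 char='l'
After 7 (gg): row=0 col=0 char='z'
After 8 (j): row=1 col=0 char='b'
After 9 (k): row=0 col=0 char='z'
After 10 (l): row=0 col=1 char='e'
After 11 (j): row=1 col=1 char='l'
After 12 (w): row=1 col=6 char='c'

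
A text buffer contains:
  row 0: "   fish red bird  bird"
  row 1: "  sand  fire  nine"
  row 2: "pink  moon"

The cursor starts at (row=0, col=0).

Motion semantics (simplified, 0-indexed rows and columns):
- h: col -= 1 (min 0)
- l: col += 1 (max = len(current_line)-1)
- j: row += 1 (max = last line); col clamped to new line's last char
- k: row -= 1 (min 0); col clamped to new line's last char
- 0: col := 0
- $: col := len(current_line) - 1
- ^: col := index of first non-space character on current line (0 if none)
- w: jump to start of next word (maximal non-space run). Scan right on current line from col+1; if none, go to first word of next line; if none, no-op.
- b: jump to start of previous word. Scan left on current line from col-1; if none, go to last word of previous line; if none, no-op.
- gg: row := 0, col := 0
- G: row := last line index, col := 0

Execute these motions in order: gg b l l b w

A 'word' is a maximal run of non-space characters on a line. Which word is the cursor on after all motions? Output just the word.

After 1 (gg): row=0 col=0 char='_'
After 2 (b): row=0 col=0 char='_'
After 3 (l): row=0 col=1 char='_'
After 4 (l): row=0 col=2 char='_'
After 5 (b): row=0 col=2 char='_'
After 6 (w): row=0 col=3 char='f'

Answer: fish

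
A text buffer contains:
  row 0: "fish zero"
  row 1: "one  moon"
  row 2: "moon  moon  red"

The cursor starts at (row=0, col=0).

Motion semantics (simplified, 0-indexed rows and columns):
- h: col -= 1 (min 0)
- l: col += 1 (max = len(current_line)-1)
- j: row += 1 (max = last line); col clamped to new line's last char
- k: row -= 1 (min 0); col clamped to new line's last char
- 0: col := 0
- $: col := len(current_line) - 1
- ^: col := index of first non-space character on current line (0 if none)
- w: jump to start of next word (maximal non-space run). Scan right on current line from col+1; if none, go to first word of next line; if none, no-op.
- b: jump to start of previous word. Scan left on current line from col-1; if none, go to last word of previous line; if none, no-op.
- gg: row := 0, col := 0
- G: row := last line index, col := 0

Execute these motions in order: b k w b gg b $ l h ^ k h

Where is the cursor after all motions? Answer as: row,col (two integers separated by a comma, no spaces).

After 1 (b): row=0 col=0 char='f'
After 2 (k): row=0 col=0 char='f'
After 3 (w): row=0 col=5 char='z'
After 4 (b): row=0 col=0 char='f'
After 5 (gg): row=0 col=0 char='f'
After 6 (b): row=0 col=0 char='f'
After 7 ($): row=0 col=8 char='o'
After 8 (l): row=0 col=8 char='o'
After 9 (h): row=0 col=7 char='r'
After 10 (^): row=0 col=0 char='f'
After 11 (k): row=0 col=0 char='f'
After 12 (h): row=0 col=0 char='f'

Answer: 0,0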